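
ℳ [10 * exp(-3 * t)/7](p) 10 * gamma(p)/(7 * 3^p)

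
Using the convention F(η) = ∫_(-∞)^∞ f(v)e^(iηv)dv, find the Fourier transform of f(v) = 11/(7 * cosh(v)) 11 * pi/(7 * cosh(pi * η/2))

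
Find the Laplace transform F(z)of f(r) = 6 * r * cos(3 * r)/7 6 * (z^2 - 9)/(7 * (z^2 + 9)^2)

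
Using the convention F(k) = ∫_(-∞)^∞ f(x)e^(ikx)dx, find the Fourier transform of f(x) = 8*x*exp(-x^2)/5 4*I*sqrt(pi)*k*exp(-k^2/4)/5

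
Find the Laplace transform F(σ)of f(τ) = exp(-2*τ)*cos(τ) (σ + 2)/((σ + 2)^2 + 1)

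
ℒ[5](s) 5/s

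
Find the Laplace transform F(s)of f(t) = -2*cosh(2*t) -2*s/(s^2 - 4)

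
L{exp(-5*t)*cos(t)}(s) (s + 5)/((s + 5)^2 + 1)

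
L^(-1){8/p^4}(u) 4*u^3/3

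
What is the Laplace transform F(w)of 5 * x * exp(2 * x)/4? 5/(4 * (w - 2)^2)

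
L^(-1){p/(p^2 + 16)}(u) cos(4 * u)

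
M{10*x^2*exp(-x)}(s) 10*gamma(s + 2)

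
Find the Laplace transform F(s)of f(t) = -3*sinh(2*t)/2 -3/(s^2-4)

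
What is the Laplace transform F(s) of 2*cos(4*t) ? 2*s/(s^2 + 16) 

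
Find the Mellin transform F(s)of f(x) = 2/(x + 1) 2*pi*csc(pi*s)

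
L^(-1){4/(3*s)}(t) 4/3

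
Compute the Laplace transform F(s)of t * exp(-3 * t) (s + 3)^(-2)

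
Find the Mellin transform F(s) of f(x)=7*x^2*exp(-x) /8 7*gamma(s + 2) /8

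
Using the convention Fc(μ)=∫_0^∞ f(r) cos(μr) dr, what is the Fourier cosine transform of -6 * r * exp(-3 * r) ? 6 * (μ^2 - 9) /(μ^2 + 9) ^2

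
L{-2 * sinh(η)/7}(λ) -2/(7 * λ^2 - 7)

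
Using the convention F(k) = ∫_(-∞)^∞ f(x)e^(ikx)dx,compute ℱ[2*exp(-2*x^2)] sqrt(2)*sqrt(pi)*exp(-k^2/8)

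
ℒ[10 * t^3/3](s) 20/s^4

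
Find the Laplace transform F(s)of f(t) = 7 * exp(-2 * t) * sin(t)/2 7/(2 * ((s + 2)^2 + 1))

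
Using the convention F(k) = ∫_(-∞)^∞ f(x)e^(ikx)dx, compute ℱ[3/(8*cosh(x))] 3*pi/(8*cosh(pi*k/2))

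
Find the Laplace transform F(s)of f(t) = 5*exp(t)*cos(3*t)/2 5*(s - 1)/(2*((s - 1)^2 + 9))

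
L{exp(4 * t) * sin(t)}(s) 1/((s - 4)^2+1)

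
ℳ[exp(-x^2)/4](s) gamma(s/2)/8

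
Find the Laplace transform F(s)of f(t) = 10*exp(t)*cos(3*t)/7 10*(s - 1)/(7*((s - 1)^2 + 9))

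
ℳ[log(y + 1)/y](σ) -pi*csc(pi*σ)/(σ - 1)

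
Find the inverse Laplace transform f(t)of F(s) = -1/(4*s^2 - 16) -sinh(2*t)/8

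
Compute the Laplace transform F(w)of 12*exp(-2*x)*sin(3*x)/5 36/(5*((w + 2)^2 + 9))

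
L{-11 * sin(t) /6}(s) -11/(6 * s^2 + 6) 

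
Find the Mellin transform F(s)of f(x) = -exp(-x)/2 -gamma(s)/2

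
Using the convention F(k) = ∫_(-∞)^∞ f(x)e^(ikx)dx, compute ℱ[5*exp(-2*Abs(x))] 20/(k^2 + 4)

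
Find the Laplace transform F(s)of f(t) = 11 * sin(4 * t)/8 11/(2 * (s^2 + 16))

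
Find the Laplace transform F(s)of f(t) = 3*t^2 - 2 6/s^3 - 2/s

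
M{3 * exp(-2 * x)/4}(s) 3 * gamma(s)/(4 * 2^s)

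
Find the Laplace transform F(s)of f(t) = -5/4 -5/(4*s)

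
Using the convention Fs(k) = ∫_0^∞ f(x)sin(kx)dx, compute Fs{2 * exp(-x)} 2 * k/(k^2 + 1)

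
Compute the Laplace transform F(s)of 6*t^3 36/s^4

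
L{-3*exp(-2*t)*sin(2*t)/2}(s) -3/((s + 2)^2 + 4)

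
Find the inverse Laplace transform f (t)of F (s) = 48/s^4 8 * t^3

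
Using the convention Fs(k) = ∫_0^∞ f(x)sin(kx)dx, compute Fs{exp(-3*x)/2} k/(2*(k^2 + 9))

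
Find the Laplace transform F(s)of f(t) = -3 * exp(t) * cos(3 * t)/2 3 * (1 - s)/(2 * ((s - 1)^2+9))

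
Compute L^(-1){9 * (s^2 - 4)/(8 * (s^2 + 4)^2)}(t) 9 * t * cos(2 * t)/8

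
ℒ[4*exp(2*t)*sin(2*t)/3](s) 8/(3*((s - 2)^2 + 4))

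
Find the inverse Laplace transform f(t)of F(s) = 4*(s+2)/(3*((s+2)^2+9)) 4*exp(-2*t)*cos(3*t)/3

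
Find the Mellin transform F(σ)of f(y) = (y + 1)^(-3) pi*(σ - 2)*(σ - 1)/(2*sin(pi*σ))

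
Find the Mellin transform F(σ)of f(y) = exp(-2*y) gamma(σ)/2^σ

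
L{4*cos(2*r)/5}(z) 4*z/(5*(z^2 + 4))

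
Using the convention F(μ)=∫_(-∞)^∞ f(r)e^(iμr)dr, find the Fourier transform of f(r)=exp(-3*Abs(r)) 6/(μ^2 + 9)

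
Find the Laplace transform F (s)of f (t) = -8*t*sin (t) -16*s/ (s^2 + 1)^2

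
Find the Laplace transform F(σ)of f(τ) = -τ -1/σ^2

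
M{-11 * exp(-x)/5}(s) -11 * gamma(s)/5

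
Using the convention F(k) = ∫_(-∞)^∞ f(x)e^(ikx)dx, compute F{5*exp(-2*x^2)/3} 5*sqrt(2)*sqrt(pi)*exp(-k^2/8)/6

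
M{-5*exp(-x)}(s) -5*gamma(s)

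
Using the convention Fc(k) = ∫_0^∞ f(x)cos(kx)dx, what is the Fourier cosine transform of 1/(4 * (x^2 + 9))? pi * exp(-3 * k)/24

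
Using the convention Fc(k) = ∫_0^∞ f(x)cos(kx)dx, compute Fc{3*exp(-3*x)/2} 9/(2*(k^2+9))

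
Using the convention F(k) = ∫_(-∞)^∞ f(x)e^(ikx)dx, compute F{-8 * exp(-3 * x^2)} -8 * sqrt(3) * sqrt(pi) * exp(-k^2/12)/3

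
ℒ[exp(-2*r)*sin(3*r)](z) 3/((z + 2)^2 + 9)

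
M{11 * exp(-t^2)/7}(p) 11 * gamma(p/2)/14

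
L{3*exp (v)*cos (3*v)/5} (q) 3*(q - 1)/ (5*( (q - 1)^2 + 9))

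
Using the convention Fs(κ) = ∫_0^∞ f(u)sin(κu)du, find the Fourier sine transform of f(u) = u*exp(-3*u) 6*κ/(κ^2 + 9)^2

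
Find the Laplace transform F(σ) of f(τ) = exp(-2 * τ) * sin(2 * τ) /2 1/((σ + 2) ^2 + 4) 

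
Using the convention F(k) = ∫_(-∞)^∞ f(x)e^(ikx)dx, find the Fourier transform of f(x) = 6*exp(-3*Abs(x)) 36/(k^2 + 9)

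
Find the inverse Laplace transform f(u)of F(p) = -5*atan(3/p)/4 -5*sin(3*u)/(4*u)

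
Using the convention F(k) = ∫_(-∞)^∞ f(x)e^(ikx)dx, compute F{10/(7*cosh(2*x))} 5*pi/(7*cosh(pi*k/4))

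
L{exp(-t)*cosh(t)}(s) (s + 1)/(s*(s + 2))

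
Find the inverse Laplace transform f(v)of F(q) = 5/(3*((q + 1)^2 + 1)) 5*exp(-v)*sin(v)/3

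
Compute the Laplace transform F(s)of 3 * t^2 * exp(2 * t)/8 3/(4 * (s - 2)^3)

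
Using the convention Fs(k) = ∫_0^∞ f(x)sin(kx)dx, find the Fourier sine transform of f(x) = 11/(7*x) 11*pi/14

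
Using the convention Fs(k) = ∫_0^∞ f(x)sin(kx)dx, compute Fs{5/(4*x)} 5*pi/8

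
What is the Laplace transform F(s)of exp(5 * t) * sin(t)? 1/((s - 5)^2 + 1)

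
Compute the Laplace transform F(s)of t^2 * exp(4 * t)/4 1/(2 * (s - 4)^3)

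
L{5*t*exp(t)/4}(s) 5/(4*(s - 1)^2)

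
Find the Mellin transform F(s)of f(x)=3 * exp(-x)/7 3 * gamma(s)/7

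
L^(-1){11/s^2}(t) 11 * t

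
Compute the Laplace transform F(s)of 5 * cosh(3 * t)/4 5 * s/(4 * (s^2 - 9))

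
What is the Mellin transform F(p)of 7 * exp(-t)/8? 7 * gamma(p)/8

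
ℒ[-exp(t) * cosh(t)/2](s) (1 - s)/(2 * s * (s - 2))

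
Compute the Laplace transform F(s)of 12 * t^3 72/s^4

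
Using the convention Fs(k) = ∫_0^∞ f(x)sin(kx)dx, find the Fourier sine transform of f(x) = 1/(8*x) pi/16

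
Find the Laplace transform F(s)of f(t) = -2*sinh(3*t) -6/(s^2-9)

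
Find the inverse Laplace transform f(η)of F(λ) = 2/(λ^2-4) sinh(2*η)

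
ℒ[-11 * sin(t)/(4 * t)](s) -11 * atan(1/s)/4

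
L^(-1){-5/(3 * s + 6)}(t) -5 * exp(-2 * t)/3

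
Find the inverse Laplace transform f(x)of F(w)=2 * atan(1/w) 2 * sin(x)/x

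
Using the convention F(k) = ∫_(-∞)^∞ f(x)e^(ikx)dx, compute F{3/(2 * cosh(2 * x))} 3 * pi/(4 * cosh(pi * k/4))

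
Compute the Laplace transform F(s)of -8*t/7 -8/(7*s^2)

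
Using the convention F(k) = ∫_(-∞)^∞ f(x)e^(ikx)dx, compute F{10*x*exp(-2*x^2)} 5*sqrt(2)*I*sqrt(pi)*k*exp(-k^2/8)/4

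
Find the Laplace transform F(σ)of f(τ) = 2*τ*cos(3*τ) 2*(σ^2 - 9)/(σ^2 + 9)^2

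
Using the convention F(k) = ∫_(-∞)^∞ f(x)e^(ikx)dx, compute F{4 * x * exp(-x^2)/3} 2 * I * sqrt(pi) * k * exp(-k^2/4)/3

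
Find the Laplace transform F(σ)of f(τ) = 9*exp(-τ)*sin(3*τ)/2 27/(2*((σ + 1)^2 + 9))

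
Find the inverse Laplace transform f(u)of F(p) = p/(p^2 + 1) cos(u)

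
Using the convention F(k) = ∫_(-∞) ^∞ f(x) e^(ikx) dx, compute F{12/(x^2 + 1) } 12*pi*exp(-Abs(k) ) 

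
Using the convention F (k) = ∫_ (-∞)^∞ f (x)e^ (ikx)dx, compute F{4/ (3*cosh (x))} 4*pi/ (3*cosh (pi*k/2))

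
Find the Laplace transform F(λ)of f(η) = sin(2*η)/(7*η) atan(2/λ)/7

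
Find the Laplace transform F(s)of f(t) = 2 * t 2/s^2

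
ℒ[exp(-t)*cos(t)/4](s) (s+1)/(4*((s+1)^2+1))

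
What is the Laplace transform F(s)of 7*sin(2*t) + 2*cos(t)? 14/(s^2 + 4) + 2*s/(s^2 + 1)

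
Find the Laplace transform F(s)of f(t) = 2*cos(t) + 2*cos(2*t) 2*s/(s^2 + 1) + 2*s/(s^2 + 4)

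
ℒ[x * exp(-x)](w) (w + 1)^(-2)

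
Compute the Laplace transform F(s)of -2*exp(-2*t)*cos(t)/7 2*(-s - 2)/(7*((s+2)^2+1))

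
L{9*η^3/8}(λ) 27/(4*λ^4)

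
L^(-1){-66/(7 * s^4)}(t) -11 * t^3/7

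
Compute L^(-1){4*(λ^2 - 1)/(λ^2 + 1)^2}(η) 4*η*cos(η)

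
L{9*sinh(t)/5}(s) 9/(5*(s^2-1))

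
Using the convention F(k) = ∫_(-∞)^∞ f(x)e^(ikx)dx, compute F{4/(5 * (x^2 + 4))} 2 * pi * exp(-2 * Abs(k))/5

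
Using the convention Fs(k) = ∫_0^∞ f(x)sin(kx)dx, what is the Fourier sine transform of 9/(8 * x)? 9 * pi/16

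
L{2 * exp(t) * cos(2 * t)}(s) 2 * (s - 1)/((s - 1)^2 + 4)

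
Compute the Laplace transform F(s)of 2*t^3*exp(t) 12/(s - 1)^4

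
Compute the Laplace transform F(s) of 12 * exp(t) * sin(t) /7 12/(7 * ((s - 1) ^2 + 1) ) 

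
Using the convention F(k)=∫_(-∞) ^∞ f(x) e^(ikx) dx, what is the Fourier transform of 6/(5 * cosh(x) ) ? 6 * pi/(5 * cosh(pi * k/2) ) 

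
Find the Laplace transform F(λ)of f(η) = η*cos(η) (λ^2-1)/(λ^2 + 1)^2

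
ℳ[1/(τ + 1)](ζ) pi * csc(pi * ζ)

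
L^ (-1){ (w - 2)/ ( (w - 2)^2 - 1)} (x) exp (2 * x) * cosh (x)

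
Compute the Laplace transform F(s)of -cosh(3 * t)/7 -s/(7 * s^2 - 63)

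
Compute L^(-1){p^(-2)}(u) u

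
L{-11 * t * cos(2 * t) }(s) 11 * (4 - s^2) /(s^2 + 4) ^2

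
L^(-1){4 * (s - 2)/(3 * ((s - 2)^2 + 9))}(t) 4 * exp(2 * t) * cos(3 * t)/3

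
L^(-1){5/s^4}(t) 5 * t^3/6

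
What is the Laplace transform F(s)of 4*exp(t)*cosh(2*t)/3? 4*(s - 1)/(3*((s - 1)^2-4))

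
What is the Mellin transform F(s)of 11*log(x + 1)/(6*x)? -11*pi*csc(pi*s)/(6*s - 6)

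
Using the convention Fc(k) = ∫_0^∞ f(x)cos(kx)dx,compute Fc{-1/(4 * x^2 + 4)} -pi * exp(-k)/8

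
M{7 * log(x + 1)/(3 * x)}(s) -7 * pi * csc(pi * s)/(3 * s - 3)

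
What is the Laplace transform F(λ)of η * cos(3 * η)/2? (λ^2 - 9)/(2 * (λ^2 + 9)^2)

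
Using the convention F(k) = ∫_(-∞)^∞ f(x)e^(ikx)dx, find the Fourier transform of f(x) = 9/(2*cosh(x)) 9*pi/(2*cosh(pi*k/2))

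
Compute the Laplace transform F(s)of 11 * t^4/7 264/(7 * s^5)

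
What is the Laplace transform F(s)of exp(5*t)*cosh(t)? (s - 5)/((s - 5)^2-1)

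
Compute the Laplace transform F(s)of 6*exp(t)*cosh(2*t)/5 6*(s - 1)/(5*((s - 1)^2 - 4))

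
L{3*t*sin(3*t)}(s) 18*s/(s^2 + 9)^2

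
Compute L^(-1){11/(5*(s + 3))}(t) 11*exp(-3*t)/5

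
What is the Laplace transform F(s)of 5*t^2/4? 5/(2*s^3)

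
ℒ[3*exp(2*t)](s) 3/(s - 2)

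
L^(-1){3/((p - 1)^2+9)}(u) exp(u)*sin(3*u)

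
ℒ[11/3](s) 11/(3*s)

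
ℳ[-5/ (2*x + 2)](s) -5*pi*csc (pi*s)/2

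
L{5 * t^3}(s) 30/s^4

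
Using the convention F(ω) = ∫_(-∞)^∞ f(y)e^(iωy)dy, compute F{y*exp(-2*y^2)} sqrt(2)*I*sqrt(pi)*ω*exp(-ω^2/8)/8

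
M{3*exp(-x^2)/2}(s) 3*gamma(s/2)/4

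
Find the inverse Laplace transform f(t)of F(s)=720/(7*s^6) 6*t^5/7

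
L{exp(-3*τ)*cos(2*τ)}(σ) (σ+3)/((σ+3)^2+4)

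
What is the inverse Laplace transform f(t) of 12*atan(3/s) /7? 12*sin(3*t) /(7*t) 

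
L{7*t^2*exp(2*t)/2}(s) 7/(s - 2)^3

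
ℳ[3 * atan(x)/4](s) -3 * pi * sec(pi * s/2)/(8 * s)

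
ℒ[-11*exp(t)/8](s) -11/(8*s - 8)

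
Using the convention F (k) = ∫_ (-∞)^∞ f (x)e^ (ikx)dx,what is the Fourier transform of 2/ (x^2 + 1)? 2*pi*exp (-Abs (k))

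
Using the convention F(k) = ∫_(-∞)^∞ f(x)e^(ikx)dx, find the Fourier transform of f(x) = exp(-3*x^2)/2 sqrt(3)*sqrt(pi)*exp(-k^2/12)/6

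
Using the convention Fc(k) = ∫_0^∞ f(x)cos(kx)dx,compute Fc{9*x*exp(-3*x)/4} 9*(9 - k^2)/(4*(k^2+9)^2)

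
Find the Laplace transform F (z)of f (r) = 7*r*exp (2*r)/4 7/ (4*(z - 2)^2)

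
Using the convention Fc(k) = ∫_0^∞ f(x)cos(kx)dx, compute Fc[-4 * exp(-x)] -4/(k^2 + 1)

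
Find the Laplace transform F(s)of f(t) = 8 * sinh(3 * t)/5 24/(5 * (s^2 - 9))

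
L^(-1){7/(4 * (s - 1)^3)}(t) 7 * t^2 * exp(t)/8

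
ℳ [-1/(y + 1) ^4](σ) pi * (σ - 3) * (σ - 2) * (σ - 1) /(6 * sin(pi * σ) ) 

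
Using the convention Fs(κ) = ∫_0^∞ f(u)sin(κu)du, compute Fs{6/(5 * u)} 3 * pi/5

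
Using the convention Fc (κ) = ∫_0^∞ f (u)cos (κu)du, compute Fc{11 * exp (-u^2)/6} 11 * sqrt (pi) * exp (-κ^2/4)/12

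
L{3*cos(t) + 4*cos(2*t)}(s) 4*s/(s^2 + 4) + 3*s/(s^2 + 1)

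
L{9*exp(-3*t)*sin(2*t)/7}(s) 18/(7*((s + 3)^2 + 4))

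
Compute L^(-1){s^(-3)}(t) t^2/2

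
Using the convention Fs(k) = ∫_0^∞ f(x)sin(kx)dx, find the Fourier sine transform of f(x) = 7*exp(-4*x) 7*k/(k^2+16)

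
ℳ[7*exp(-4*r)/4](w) 7*gamma(w)/(4*2^(2*w))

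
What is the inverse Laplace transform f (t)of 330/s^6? 11*t^5/4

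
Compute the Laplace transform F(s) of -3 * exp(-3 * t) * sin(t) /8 -3/(8 * (s+3) ^2+8) 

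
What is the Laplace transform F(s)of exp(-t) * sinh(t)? 1/(s * (s + 2))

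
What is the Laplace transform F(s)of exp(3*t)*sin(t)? 1/((s - 3)^2 + 1)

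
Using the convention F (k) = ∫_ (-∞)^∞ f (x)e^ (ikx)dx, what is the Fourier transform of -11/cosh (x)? -11*pi/cosh (pi*k/2)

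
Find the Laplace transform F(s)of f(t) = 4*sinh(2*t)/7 8/(7*(s^2 - 4))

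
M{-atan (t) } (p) pi*sec (pi*p/2) / (2*p) 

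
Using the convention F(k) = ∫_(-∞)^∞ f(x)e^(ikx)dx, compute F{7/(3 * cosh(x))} 7 * pi/(3 * cosh(pi * k/2))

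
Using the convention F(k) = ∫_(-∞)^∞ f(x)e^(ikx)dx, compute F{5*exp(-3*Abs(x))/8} 15/(4*(k^2 + 9))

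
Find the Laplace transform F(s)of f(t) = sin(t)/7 1/(7*(s^2+1))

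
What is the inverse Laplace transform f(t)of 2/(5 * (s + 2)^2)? 2 * t * exp(-2 * t)/5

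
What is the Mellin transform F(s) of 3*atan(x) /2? -3*pi*sec(pi*s/2) /(4*s) 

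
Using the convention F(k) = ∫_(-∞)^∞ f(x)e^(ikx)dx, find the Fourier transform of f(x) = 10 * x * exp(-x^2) 5 * I * sqrt(pi) * k * exp(-k^2/4)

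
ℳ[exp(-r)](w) gamma(w)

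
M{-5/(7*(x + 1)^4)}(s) 5*pi*(s - 3)*(s - 2)*(s - 1)/(42*sin(pi*s))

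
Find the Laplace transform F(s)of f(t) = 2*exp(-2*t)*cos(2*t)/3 2*(s + 2)/(3*((s + 2)^2 + 4))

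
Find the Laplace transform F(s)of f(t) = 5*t 5/s^2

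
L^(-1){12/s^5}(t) t^4/2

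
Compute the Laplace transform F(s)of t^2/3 2/(3*s^3)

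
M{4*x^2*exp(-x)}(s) 4*gamma(s + 2)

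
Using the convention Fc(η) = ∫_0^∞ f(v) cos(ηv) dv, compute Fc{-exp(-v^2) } -sqrt(pi) * exp(-η^2/4) /2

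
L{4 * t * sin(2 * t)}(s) 16 * s/(s^2 + 4)^2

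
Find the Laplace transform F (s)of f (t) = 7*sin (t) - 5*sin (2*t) 7/ (s^2 + 1) - 10/ (s^2 + 4)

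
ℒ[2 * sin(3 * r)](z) 6/(z^2 + 9)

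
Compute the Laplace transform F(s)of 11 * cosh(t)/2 11 * s/(2 * (s^2-1))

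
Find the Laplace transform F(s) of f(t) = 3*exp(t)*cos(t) 3*(s - 1) /((s - 1) ^2 + 1) 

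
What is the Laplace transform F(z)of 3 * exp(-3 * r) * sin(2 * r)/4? 3/(2 * ((z + 3)^2 + 4))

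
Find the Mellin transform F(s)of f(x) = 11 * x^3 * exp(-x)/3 11 * gamma(s + 3)/3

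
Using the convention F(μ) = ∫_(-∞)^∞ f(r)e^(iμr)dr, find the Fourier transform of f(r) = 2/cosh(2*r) pi/cosh(pi*μ/4)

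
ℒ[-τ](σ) -1/σ^2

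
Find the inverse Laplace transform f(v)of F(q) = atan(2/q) sin(2*v)/v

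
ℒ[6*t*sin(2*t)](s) 24*s/(s^2 + 4)^2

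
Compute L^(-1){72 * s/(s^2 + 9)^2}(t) 12 * t * sin(3 * t)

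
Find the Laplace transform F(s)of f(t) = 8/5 8/(5*s)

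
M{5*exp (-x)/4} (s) 5*gamma (s)/4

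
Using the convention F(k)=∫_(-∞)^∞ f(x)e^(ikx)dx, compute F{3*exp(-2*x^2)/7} 3*sqrt(2)*sqrt(pi)*exp(-k^2/8)/14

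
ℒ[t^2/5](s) 2/(5*s^3)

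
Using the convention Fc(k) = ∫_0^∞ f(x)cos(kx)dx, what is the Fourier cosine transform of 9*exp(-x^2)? 9*sqrt(pi)*exp(-k^2/4)/2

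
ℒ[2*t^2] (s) 4/s^3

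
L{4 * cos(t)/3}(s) 4 * s/(3 * (s^2+1))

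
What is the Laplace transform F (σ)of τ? σ^ (-2)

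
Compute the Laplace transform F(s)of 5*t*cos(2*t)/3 5*(s^2 - 4)/(3*(s^2+4)^2)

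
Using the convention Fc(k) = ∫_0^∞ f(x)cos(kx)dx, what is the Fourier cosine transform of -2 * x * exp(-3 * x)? 2 * (k^2 - 9)/(k^2 + 9)^2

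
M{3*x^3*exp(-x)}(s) 3*gamma(s+3)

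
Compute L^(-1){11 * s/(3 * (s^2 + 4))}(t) 11 * cos(2 * t)/3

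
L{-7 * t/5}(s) -7/(5 * s^2)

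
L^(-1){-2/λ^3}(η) -η^2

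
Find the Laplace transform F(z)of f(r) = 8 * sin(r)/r 8 * atan(1/z)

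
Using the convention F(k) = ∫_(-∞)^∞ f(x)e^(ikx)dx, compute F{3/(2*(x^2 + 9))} pi*exp(-3*Abs(k))/2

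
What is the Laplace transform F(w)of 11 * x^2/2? 11/w^3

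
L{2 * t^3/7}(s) 12/(7 * s^4)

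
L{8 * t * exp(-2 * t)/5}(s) 8/(5 * (s + 2)^2)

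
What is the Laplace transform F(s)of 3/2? 3/(2*s)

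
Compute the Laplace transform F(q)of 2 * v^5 240/q^6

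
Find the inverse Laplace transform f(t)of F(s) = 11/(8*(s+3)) 11*exp(-3*t)/8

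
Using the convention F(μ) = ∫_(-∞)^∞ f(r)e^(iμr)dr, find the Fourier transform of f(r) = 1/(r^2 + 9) pi*exp(-3*Abs(μ))/3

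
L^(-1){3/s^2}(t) 3*t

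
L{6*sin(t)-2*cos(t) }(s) 6/(s^2 + 1)-2*s/(s^2 + 1) 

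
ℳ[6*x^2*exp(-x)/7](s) 6*gamma(s + 2)/7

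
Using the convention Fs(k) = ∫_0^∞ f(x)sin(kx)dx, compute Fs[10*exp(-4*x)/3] 10*k/(3*(k^2+16))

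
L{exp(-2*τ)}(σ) 1/(σ + 2)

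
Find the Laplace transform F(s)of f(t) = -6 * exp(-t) -6/(s+1)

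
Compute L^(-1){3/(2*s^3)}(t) 3*t^2/4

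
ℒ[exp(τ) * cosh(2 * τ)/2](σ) (σ - 1)/(2 * ((σ - 1)^2-4))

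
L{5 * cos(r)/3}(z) 5 * z/(3 * (z^2 + 1))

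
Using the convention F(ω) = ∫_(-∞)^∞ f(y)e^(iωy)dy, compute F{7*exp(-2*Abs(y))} 28/(ω^2 + 4)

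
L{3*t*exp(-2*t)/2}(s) 3/(2*(s + 2)^2)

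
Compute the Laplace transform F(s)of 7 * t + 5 7/s^2 + 5/s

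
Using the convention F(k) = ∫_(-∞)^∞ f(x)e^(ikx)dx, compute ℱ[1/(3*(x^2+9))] pi*exp(-3*Abs(k))/9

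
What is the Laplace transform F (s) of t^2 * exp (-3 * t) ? 2/ (s + 3) ^3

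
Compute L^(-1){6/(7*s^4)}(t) t^3/7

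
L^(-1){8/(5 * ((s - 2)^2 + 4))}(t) 4 * exp(2 * t) * sin(2 * t)/5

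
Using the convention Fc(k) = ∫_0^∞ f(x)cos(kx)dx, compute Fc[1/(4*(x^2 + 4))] pi*exp(-2*k)/16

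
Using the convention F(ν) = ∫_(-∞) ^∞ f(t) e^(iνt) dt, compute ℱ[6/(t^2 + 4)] 3*pi*exp(-2*Abs(ν) ) 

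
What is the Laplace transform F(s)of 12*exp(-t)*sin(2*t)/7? 24/(7*((s + 1)^2 + 4))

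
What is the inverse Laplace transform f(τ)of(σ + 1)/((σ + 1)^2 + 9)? exp(-τ)*cos(3*τ)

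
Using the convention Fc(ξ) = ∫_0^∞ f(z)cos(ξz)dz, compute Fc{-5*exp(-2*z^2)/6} -5*sqrt(2)*sqrt(pi)*exp(-ξ^2/8)/24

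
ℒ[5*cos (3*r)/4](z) 5*z/ (4*(z^2 + 9))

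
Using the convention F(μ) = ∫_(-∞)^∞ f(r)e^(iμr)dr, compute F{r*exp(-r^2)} I*sqrt(pi)*μ*exp(-μ^2/4)/2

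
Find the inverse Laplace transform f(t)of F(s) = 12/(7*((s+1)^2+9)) 4*exp(-t)*sin(3*t)/7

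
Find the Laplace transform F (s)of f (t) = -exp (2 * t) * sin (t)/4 -1/ (4 * (s - 2)^2 + 4)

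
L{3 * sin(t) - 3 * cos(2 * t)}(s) 3/(s^2 + 1) - 3 * s/(s^2 + 4)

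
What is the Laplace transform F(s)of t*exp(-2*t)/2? 1/(2*(s+2)^2)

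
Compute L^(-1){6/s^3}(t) 3 * t^2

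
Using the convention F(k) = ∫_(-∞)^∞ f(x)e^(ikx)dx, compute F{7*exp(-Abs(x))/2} 7/(k^2 + 1)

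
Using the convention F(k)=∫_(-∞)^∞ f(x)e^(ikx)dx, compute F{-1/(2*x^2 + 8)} -pi*exp(-2*Abs(k))/4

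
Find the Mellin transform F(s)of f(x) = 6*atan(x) -3*pi*sec(pi*s/2)/s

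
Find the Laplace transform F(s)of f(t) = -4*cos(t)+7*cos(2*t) 7*s/(s^2+4) - 4*s/(s^2+1)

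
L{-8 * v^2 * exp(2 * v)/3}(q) -16/(3 * (q - 2)^3)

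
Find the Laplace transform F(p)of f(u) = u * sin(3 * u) 6 * p/(p^2 + 9)^2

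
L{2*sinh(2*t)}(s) 4/(s^2 - 4)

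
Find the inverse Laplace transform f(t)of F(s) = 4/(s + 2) 4 * exp(-2 * t)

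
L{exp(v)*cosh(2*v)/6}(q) (q - 1)/(6*((q - 1)^2 - 4))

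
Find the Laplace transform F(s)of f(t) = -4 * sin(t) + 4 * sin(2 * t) 8/(s^2 + 4)-4/(s^2 + 1)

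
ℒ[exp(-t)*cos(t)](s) (s + 1)/((s + 1)^2 + 1)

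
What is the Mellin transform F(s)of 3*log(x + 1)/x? -3*pi*csc(pi*s)/(s - 1)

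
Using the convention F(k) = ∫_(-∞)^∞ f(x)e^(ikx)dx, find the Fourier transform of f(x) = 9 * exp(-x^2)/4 9 * sqrt(pi) * exp(-k^2/4)/4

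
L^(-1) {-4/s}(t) -4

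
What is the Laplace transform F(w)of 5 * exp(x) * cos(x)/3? 5 * (w - 1)/(3 * ((w - 1)^2 + 1))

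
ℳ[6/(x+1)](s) 6 * pi * csc(pi * s)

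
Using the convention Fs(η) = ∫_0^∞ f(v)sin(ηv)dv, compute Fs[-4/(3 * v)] -2 * pi/3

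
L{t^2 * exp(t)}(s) 2/(s - 1)^3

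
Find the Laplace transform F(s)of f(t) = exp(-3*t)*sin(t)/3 1/(3*((s + 3)^2 + 1))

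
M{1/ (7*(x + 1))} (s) pi*csc (pi*s)/7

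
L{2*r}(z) 2/z^2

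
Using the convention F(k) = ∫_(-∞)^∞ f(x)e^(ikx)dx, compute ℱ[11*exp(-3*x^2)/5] 11*sqrt(3)*sqrt(pi)*exp(-k^2/12)/15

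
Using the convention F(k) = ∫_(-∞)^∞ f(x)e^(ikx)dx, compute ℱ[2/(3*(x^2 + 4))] pi*exp(-2*Abs(k))/3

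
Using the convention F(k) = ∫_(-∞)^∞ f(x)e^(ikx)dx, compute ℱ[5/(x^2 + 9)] 5*pi*exp(-3*Abs(k))/3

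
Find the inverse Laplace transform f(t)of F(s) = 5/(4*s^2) 5*t/4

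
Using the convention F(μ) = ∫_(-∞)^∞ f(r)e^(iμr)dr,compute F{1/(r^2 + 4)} pi * exp(-2 * Abs(μ))/2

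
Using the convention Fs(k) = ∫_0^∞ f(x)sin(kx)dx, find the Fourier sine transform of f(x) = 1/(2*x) pi/4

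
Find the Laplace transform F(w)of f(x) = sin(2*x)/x atan(2/w)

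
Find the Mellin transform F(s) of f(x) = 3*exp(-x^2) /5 3*gamma(s/2) /10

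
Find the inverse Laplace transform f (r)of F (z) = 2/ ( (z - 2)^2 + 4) exp (2*r)*sin (2*r)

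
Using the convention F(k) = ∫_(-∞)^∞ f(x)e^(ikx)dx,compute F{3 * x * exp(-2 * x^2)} 3 * sqrt(2) * I * sqrt(pi) * k * exp(-k^2/8)/8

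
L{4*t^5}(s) 480/s^6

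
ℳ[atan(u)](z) -pi * sec(pi * z/2)/(2 * z)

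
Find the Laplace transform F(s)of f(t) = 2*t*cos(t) 2*(s^2-1)/(s^2 + 1)^2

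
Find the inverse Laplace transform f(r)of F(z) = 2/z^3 r^2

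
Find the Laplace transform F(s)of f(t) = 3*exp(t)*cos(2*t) 3*(s - 1)/((s - 1)^2+4)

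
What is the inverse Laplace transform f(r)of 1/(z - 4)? exp(4 * r)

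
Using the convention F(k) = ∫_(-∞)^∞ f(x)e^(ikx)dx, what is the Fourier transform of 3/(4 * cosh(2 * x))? 3 * pi/(8 * cosh(pi * k/4))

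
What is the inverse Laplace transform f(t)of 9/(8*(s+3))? 9*exp(-3*t)/8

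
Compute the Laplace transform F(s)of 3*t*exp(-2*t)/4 3/(4*(s+2)^2)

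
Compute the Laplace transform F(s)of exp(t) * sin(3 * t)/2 3/(2 * ((s - 1)^2+9))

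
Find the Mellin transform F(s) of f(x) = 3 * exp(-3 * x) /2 3^(1 - s) * gamma(s) /2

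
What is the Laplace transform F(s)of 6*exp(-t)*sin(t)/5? 6/(5*((s + 1)^2 + 1))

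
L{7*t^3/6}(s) 7/s^4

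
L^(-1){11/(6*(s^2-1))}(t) 11*sinh(t)/6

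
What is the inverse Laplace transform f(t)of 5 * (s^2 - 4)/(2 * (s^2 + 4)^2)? 5 * t * cos(2 * t)/2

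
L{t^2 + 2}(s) 2/s + 2/s^3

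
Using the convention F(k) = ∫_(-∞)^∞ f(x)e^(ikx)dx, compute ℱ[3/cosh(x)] 3*pi/cosh(pi*k/2)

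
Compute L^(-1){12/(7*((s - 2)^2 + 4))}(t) 6*exp(2*t)*sin(2*t)/7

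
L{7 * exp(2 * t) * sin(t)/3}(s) 7/(3 * ((s - 2)^2 + 1))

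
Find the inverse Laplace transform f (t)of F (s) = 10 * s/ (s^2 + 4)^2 5 * t * sin (2 * t)/2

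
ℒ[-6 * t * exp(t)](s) -6/(s - 1)^2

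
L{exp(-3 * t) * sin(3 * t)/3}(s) 1/((s+3)^2+9)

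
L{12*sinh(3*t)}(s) 36/(s^2 - 9)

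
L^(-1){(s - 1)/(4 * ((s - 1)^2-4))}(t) exp(t) * cosh(2 * t)/4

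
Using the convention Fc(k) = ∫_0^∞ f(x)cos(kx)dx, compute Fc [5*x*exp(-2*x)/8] 5*(4 - k^2)/(8*(k^2 + 4)^2)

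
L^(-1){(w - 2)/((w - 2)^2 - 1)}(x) exp(2*x)*cosh(x)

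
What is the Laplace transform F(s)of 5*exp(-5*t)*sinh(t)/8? 5/(8*((s + 5)^2 - 1))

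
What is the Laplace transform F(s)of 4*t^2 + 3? 3/s + 8/s^3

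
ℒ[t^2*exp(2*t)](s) 2/(s - 2)^3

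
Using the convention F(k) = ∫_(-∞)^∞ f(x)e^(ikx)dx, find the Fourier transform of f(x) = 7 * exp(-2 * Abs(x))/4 7/(k^2 + 4)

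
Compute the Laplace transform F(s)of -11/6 -11/(6*s)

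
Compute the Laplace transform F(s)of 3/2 3/(2*s)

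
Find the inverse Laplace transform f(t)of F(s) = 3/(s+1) 3 * exp(-t)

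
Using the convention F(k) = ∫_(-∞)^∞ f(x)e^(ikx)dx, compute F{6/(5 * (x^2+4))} 3 * pi * exp(-2 * Abs(k))/5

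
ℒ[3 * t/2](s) 3/(2 * s^2)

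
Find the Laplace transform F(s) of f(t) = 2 2/s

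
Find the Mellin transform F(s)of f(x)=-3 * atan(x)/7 3 * pi * sec(pi * s/2)/(14 * s)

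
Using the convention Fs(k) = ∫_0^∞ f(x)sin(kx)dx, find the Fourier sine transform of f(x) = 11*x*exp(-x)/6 11*k/(3*(k^2+1)^2)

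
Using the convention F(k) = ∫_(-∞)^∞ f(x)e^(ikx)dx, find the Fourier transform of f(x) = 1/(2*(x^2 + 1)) pi*exp(-Abs(k))/2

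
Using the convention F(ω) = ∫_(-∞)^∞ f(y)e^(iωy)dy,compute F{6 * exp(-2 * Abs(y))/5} 24/(5 * (ω^2+4))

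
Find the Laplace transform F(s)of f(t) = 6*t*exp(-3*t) 6/(s + 3)^2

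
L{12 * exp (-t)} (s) 12/ (s + 1)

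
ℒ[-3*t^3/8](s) -9/ (4*s^4)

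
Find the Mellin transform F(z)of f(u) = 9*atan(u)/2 -9*pi*sec(pi*z/2)/(4*z)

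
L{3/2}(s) 3/(2 * s)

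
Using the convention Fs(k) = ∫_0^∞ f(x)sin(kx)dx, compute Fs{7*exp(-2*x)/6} 7*k/(6*(k^2 + 4))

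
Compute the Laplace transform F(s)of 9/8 9/(8 * s)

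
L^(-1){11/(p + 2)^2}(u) 11*u*exp(-2*u)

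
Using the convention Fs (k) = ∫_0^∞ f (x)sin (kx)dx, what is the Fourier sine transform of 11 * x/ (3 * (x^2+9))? 11 * pi * exp (-3 * k)/6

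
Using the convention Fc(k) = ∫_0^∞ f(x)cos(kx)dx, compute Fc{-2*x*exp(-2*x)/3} 2*(k^2 - 4)/(3*(k^2 + 4)^2)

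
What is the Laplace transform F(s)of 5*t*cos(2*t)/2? 5*(s^2 - 4)/(2*(s^2 + 4)^2)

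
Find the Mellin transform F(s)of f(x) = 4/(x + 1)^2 -4 * pi * (s - 1)/sin(pi * s)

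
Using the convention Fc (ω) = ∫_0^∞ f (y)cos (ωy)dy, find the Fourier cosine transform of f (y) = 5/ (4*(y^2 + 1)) 5*pi*exp (-ω)/8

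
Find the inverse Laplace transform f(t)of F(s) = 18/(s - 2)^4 3 * t^3 * exp(2 * t)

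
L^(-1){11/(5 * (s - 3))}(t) 11 * exp(3 * t)/5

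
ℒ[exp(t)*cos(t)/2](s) (s - 1)/(2*((s - 1)^2+1))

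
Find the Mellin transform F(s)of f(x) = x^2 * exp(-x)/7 gamma(s + 2)/7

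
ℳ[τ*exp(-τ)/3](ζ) gamma(ζ + 1)/3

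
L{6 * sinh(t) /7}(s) 6/(7 * (s^2 - 1) ) 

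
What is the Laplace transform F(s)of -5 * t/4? -5/(4 * s^2)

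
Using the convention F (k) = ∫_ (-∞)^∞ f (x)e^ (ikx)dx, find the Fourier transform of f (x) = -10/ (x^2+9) -10 * pi * exp (-3 * Abs (k))/3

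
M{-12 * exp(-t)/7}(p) -12 * gamma(p)/7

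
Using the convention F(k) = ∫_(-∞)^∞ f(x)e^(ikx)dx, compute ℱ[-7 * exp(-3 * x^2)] -7 * sqrt(3) * sqrt(pi) * exp(-k^2/12)/3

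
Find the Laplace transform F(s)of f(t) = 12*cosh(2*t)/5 12*s/(5*(s^2 - 4))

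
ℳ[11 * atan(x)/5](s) -11 * pi * sec(pi * s/2)/(10 * s)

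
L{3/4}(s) 3/(4*s)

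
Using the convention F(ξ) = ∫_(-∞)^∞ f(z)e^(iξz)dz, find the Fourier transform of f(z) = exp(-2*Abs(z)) 4/(ξ^2+4)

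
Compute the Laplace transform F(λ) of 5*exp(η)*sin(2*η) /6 5/(3*((λ - 1) ^2 + 4) ) 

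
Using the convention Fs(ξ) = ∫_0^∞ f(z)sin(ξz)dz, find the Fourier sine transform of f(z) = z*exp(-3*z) 6*ξ/(ξ^2 + 9)^2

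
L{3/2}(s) 3/(2 * s)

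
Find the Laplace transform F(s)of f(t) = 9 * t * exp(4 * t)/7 9/(7 * (s - 4)^2)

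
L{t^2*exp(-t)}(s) 2/(s + 1)^3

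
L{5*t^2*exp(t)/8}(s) 5/(4*(s - 1)^3)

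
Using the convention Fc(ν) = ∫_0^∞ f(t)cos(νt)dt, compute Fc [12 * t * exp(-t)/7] 12 * (1 - ν^2)/(7 * (ν^2 + 1)^2)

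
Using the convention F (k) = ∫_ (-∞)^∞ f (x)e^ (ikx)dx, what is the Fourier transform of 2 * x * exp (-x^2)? I * sqrt (pi) * k * exp (-k^2/4)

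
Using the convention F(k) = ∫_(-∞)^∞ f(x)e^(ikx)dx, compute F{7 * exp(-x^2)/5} 7 * sqrt(pi) * exp(-k^2/4)/5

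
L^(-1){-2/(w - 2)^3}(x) -x^2 * exp(2 * x)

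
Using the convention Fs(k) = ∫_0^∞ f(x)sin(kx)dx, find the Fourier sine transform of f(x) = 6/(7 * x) 3 * pi/7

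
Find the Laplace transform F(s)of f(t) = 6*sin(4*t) 24/(s^2 + 16)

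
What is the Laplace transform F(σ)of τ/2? 1/(2*σ^2)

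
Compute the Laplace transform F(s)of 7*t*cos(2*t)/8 7*(s^2 - 4)/(8*(s^2+4)^2)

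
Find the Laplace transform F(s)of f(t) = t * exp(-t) (s+1)^(-2)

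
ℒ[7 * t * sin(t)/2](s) 7 * s/(s^2 + 1)^2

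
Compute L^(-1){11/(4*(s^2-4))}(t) 11*sinh(2*t)/8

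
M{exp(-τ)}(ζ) gamma(ζ)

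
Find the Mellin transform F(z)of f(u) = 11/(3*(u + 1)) 11*pi*csc(pi*z)/3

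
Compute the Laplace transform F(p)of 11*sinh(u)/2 11/(2*(p^2 - 1))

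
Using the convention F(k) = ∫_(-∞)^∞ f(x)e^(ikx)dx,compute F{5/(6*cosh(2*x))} 5*pi/(12*cosh(pi*k/4))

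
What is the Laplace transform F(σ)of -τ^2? -2/σ^3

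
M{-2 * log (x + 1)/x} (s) 2 * pi * csc (pi * s)/ (s - 1)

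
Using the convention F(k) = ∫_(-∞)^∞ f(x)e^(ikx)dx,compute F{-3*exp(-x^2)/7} -3*sqrt(pi)*exp(-k^2/4)/7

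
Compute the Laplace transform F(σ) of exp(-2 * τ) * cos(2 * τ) (σ + 2) /((σ + 2) ^2 + 4) 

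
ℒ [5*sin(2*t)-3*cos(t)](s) 10/(s^2 + 4)-3*s/(s^2 + 1)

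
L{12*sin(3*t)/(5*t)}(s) 12*atan(3/s)/5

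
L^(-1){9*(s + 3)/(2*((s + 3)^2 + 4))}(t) 9*exp(-3*t)*cos(2*t)/2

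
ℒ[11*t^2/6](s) 11/(3*s^3)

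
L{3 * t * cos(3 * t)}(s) 3 * (s^2 - 9)/(s^2 + 9)^2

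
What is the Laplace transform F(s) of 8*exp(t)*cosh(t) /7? 8*(s - 1) /(7*s*(s - 2) ) 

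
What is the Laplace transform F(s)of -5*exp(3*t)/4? -5/(4*s - 12)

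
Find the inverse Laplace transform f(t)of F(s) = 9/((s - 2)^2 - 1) 9*exp(2*t)*sinh(t)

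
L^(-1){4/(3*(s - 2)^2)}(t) 4*t*exp(2*t)/3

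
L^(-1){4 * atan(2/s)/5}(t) 4 * sin(2 * t)/(5 * t)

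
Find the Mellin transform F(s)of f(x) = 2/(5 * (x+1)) 2 * pi * csc(pi * s)/5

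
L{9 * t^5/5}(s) 216/s^6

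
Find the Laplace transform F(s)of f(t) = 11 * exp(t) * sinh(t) 11/(s * (s - 2))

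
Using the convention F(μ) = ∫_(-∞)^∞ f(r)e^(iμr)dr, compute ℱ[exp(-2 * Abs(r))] 4/(μ^2 + 4)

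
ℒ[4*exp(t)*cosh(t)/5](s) 4*(s - 1)/(5*s*(s - 2))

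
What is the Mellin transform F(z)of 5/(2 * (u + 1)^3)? 5 * pi * (z - 2) * (z - 1)/(4 * sin(pi * z))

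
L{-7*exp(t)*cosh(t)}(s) 7*(1 - s)/(s*(s - 2))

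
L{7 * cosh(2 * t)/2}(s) 7 * s/(2 * (s^2 - 4))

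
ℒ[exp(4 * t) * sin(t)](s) 1/((s - 4) ^2+1) 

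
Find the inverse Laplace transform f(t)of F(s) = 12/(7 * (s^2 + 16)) 3 * sin(4 * t)/7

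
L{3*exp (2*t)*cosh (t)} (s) 3*(s - 2)/ ( (s - 2)^2 - 1)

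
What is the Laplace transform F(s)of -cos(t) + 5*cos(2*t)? 5*s/(s^2 + 4)- s/(s^2 + 1)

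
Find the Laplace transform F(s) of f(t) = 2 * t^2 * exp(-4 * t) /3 4/(3 * (s + 4) ^3) 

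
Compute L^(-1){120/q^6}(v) v^5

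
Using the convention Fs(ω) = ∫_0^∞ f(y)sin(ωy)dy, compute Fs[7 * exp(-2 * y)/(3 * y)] 7 * atan(ω/2)/3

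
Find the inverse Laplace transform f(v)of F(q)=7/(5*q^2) 7*v/5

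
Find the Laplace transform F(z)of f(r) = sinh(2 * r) 2/(z^2 - 4)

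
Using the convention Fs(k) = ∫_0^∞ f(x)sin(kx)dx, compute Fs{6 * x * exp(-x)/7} 12 * k/(7 * (k^2 + 1)^2)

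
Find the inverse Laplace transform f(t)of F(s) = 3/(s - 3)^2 3*t*exp(3*t)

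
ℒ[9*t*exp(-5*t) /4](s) 9/(4*(s+5) ^2) 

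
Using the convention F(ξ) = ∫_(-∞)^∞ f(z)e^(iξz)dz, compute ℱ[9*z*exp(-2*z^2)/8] 9*sqrt(2)*I*sqrt(pi)*ξ*exp(-ξ^2/8)/64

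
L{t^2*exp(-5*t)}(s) 2/(s + 5)^3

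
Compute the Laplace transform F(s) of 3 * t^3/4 9/(2 * s^4) 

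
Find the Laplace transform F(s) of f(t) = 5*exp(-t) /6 5/(6*(s + 1) ) 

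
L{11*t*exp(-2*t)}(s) 11/(s+2)^2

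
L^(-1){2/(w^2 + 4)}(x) sin(2*x)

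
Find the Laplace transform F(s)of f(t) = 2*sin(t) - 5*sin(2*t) 2/(s^2 + 1) - 10/(s^2 + 4)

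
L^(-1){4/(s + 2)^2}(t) 4*t*exp(-2*t)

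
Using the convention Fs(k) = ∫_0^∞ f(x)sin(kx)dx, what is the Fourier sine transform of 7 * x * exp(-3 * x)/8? 21 * k/(4 * (k^2 + 9)^2)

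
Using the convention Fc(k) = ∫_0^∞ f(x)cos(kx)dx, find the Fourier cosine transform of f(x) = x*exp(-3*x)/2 (9 - k^2)/(2*(k^2 + 9)^2)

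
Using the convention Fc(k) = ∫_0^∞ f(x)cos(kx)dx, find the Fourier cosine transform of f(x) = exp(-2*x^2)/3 sqrt(2)*sqrt(pi)*exp(-k^2/8)/12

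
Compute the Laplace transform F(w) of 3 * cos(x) 3 * w/(w^2 + 1) 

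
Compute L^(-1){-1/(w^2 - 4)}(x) -sinh(2*x)/2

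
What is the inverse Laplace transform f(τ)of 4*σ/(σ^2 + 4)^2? τ*sin(2*τ)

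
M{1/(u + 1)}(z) pi*csc(pi*z)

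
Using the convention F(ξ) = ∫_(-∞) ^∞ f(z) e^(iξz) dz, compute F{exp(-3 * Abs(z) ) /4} 3/(2 * (ξ^2+9) ) 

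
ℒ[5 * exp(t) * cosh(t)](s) 5 * (s - 1)/(s * (s - 2))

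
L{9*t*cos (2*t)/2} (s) 9*(s^2 - 4)/ (2*(s^2 + 4)^2)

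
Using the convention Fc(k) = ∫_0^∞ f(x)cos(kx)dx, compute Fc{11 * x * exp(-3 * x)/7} 11 * (9 - k^2)/(7 * (k^2+9)^2)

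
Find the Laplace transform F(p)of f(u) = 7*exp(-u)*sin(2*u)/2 7/((p + 1)^2 + 4)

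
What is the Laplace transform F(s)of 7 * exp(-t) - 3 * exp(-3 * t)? 7/(s + 1) - 3/(s + 3)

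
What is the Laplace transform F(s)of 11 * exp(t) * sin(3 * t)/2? 33/(2 * ((s - 1)^2 + 9))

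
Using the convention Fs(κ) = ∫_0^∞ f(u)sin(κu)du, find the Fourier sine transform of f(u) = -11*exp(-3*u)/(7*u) -11*atan(κ/3)/7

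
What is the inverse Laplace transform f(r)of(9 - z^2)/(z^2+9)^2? -r*cos(3*r)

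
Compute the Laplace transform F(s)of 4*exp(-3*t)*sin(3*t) 12/((s + 3)^2 + 9)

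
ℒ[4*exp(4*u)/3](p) 4/(3*(p - 4))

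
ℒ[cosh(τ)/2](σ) σ/(2*(σ^2 - 1))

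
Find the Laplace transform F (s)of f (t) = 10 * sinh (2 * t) 20/ (s^2-4)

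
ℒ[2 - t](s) 2/s - 1/s^2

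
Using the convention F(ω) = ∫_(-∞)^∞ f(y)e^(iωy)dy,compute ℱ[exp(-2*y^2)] sqrt(2)*sqrt(pi)*exp(-ω^2/8)/2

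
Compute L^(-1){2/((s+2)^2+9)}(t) 2*exp(-2*t)*sin(3*t)/3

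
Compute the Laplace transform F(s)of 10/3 10/(3 * s)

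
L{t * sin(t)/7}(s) 2 * s/(7 * (s^2 + 1)^2)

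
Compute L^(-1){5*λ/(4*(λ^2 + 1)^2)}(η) 5*η*sin(η)/8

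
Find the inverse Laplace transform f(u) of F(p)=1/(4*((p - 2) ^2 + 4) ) exp(2*u)*sin(2*u) /8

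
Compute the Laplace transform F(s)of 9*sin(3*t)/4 27/(4*(s^2 + 9))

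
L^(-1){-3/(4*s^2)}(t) -3*t/4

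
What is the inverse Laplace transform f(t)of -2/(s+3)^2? -2*t*exp(-3*t)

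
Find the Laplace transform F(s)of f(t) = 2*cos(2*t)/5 2*s/(5*(s^2 + 4))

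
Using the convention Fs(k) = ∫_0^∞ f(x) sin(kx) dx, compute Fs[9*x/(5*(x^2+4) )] 9*pi*exp(-2*k) /10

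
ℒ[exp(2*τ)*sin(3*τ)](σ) 3/((σ - 2)^2+9)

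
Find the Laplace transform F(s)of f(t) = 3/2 3/(2*s)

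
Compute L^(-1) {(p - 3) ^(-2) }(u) u * exp(3 * u) 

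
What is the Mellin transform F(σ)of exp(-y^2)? gamma(σ/2)/2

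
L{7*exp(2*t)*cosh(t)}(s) 7*(s - 2)/((s - 2)^2 - 1)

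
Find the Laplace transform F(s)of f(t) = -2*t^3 -12/s^4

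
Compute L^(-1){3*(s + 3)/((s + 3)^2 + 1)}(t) 3*exp(-3*t)*cos(t)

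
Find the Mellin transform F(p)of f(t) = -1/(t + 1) -pi * csc(pi * p)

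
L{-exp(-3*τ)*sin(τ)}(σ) -1/((σ + 3)^2 + 1)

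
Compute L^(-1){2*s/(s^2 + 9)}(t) 2*cos(3*t)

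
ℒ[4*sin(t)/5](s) 4/(5*(s^2 + 1))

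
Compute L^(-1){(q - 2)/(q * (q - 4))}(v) exp(2 * v) * cosh(2 * v)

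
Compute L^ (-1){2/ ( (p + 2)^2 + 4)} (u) exp (-2*u)*sin (2*u)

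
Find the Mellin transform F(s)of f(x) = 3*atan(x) -3*pi*sec(pi*s/2)/(2*s)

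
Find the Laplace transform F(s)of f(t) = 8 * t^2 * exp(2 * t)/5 16/(5 * (s - 2)^3)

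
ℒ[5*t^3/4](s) 15/(2*s^4)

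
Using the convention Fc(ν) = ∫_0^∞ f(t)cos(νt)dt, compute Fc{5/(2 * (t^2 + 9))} 5 * pi * exp(-3 * ν)/12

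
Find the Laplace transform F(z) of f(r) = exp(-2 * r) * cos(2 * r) (z + 2) /((z + 2) ^2 + 4) 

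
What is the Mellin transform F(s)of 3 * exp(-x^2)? 3 * gamma(s/2)/2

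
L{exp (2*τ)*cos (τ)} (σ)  (σ - 2)/ ( (σ - 2)^2 + 1)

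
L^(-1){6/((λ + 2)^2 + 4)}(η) 3*exp(-2*η)*sin(2*η)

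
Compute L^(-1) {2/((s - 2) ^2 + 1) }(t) 2 * exp(2 * t) * sin(t) 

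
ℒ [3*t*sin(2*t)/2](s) 6*s/(s^2 + 4)^2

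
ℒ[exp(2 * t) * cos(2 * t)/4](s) (s - 2)/(4 * ((s - 2)^2 + 4))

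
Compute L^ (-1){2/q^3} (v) v^2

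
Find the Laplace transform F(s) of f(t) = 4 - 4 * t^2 4/s - 8/s^3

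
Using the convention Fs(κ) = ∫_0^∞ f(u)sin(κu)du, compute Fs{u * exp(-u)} 2 * κ/(κ^2 + 1)^2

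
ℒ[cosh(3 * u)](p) p/(p^2 - 9)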